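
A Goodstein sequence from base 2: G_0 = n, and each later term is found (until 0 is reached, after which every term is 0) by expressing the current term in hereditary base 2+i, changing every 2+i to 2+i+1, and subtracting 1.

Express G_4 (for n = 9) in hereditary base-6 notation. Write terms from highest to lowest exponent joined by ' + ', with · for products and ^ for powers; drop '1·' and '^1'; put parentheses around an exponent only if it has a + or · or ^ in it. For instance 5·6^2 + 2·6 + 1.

3·6^6 + 3·6^3 + 3·6^2 + 3·6 + 1

base 2: 9 = 2^(2 + 1) + 1; at 3: 3^(3 + 1) + 1 = 82; next = 81
base 3: 81 = 3^(3 + 1); at 4: 4^(4 + 1) = 1024; next = 1023
base 4: 1023 = 3·4^4 + 3·4^3 + 3·4^2 + 3·4 + 3; at 5: 3·5^5 + 3·5^3 + 3·5^2 + 3·5 + 3 = 9843; next = 9842
base 5: 9842 = 3·5^5 + 3·5^3 + 3·5^2 + 3·5 + 2; at 6: 3·6^6 + 3·6^3 + 3·6^2 + 3·6 + 2 = 140744; next = 140743
base 6: 140743 = 3·6^6 + 3·6^3 + 3·6^2 + 3·6 + 1; at 7: 3·7^7 + 3·7^3 + 3·7^2 + 3·7 + 1 = 2471827; next = 2471826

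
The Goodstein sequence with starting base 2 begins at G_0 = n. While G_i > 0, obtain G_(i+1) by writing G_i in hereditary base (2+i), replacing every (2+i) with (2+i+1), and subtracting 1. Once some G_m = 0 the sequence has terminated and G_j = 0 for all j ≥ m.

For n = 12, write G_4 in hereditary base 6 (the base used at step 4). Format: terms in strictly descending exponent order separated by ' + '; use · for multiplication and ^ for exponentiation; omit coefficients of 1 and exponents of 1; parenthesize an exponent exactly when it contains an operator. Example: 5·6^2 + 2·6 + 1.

i=0: 12 = 2^(2 + 1) + 2^2 (b=2); 2→3: 3^(3 + 1) + 3^3 = 108; 108−1 = 107
i=1: 107 = 3^(3 + 1) + 2·3^2 + 2·3 + 2 (b=3); 3→4: 4^(4 + 1) + 2·4^2 + 2·4 + 2 = 1066; 1066−1 = 1065
i=2: 1065 = 4^(4 + 1) + 2·4^2 + 2·4 + 1 (b=4); 4→5: 5^(5 + 1) + 2·5^2 + 2·5 + 1 = 15686; 15686−1 = 15685
i=3: 15685 = 5^(5 + 1) + 2·5^2 + 2·5 (b=5); 5→6: 6^(6 + 1) + 2·6^2 + 2·6 = 280020; 280020−1 = 280019
i=4: 280019 = 6^(6 + 1) + 2·6^2 + 6 + 5 (b=6); 6→7: 7^(7 + 1) + 2·7^2 + 7 + 5 = 5764911; 5764911−1 = 5764910

6^(6 + 1) + 2·6^2 + 6 + 5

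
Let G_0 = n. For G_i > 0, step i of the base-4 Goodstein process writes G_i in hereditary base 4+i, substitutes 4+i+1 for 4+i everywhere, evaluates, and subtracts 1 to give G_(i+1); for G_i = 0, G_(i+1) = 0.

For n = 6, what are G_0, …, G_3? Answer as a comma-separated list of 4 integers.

G_0=6  [base 4] 4 + 2  →[4↦5]→  5 + 2 = 7  −1 ⇒ G_1=6
G_1=6  [base 5] 5 + 1  →[5↦6]→  6 + 1 = 7  −1 ⇒ G_2=6
G_2=6  [base 6] 6  →[6↦7]→  7 = 7  −1 ⇒ G_3=6

6, 6, 6, 6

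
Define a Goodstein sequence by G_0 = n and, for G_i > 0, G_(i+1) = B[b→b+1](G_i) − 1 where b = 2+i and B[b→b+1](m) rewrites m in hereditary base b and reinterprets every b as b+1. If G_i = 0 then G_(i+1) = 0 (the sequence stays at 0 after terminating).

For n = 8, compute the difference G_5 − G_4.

1553800

[0] 8 ≡ 2^(2 + 1) (base 2). Lift 3: 81. −1: 80.
[1] 80 ≡ 2·3^3 + 2·3^2 + 2·3 + 2 (base 3). Lift 4: 554. −1: 553.
[2] 553 ≡ 2·4^4 + 2·4^2 + 2·4 + 1 (base 4). Lift 5: 6311. −1: 6310.
[3] 6310 ≡ 2·5^5 + 2·5^2 + 2·5 (base 5). Lift 6: 93396. −1: 93395.
[4] 93395 ≡ 2·6^6 + 2·6^2 + 6 + 5 (base 6). Lift 7: 1647196. −1: 1647195.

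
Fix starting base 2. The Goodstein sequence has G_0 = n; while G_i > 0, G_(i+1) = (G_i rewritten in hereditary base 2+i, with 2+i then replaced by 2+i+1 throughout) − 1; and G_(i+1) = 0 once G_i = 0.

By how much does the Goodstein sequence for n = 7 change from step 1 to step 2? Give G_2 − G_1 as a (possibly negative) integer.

229

(0) 7|_2 = 2^2 + 2 + 1 ↦ 3^3 + 3 + 1|_3 = 31 ⇒ 30
(1) 30|_3 = 3^3 + 3 ↦ 4^4 + 4|_4 = 260 ⇒ 259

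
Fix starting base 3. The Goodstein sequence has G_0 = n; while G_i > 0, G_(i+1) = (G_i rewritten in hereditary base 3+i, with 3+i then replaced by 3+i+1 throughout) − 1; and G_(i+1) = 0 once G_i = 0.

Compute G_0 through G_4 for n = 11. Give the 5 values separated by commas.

(0) 11|_3 = 3^2 + 2 ↦ 4^2 + 2|_4 = 18 ⇒ 17
(1) 17|_4 = 4^2 + 1 ↦ 5^2 + 1|_5 = 26 ⇒ 25
(2) 25|_5 = 5^2 ↦ 6^2|_6 = 36 ⇒ 35
(3) 35|_6 = 5·6 + 5 ↦ 5·7 + 5|_7 = 40 ⇒ 39

11, 17, 25, 35, 39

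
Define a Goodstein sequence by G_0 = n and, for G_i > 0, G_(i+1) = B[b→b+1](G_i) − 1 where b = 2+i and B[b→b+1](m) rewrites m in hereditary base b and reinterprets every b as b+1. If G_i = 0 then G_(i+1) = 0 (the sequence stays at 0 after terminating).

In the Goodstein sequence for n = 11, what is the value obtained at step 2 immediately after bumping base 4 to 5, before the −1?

i=0: 11 = 2^(2 + 1) + 2 + 1 (b=2); 2→3: 3^(3 + 1) + 3 + 1 = 85; 85−1 = 84
i=1: 84 = 3^(3 + 1) + 3 (b=3); 3→4: 4^(4 + 1) + 4 = 1028; 1028−1 = 1027
i=2: 1027 = 4^(4 + 1) + 3 (b=4); 4→5: 5^(5 + 1) + 3 = 15628; 15628−1 = 15627

15628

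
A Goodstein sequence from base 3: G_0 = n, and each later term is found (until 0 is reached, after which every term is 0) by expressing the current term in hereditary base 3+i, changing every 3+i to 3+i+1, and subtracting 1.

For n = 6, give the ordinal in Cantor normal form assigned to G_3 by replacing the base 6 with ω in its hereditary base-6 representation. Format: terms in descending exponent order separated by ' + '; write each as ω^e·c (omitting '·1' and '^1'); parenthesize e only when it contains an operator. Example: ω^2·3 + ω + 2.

base 3: 6 = 2·3; at 4: 2·4 = 8; next = 7
base 4: 7 = 4 + 3; at 5: 5 + 3 = 8; next = 7
base 5: 7 = 5 + 2; at 6: 6 + 2 = 8; next = 7
base 6: 7 = 6 + 1; at 7: 7 + 1 = 8; next = 7

ω + 1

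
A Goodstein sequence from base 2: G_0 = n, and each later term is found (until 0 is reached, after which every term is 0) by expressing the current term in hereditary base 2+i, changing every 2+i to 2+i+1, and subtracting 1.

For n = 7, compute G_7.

(0) 7|_2 = 2^2 + 2 + 1 ↦ 3^3 + 3 + 1|_3 = 31 ⇒ 30
(1) 30|_3 = 3^3 + 3 ↦ 4^4 + 4|_4 = 260 ⇒ 259
(2) 259|_4 = 4^4 + 3 ↦ 5^5 + 3|_5 = 3128 ⇒ 3127
(3) 3127|_5 = 5^5 + 2 ↦ 6^6 + 2|_6 = 46658 ⇒ 46657
(4) 46657|_6 = 6^6 + 1 ↦ 7^7 + 1|_7 = 823544 ⇒ 823543
(5) 823543|_7 = 7^7 ↦ 8^8|_8 = 16777216 ⇒ 16777215
(6) 16777215|_8 = 7·8^7 + 7·8^6 + 7·8^5 + 7·8^4 + 7·8^3 + 7·8^2 + 7·8 + 7 ↦ 7·9^7 + 7·9^6 + 7·9^5 + 7·9^4 + 7·9^3 + 7·9^2 + 7·9 + 7|_9 = 37665880 ⇒ 37665879
(7) 37665879|_9 = 7·9^7 + 7·9^6 + 7·9^5 + 7·9^4 + 7·9^3 + 7·9^2 + 7·9 + 6 ↦ 7·10^7 + 7·10^6 + 7·10^5 + 7·10^4 + 7·10^3 + 7·10^2 + 7·10 + 6|_10 = 77777776 ⇒ 77777775

37665879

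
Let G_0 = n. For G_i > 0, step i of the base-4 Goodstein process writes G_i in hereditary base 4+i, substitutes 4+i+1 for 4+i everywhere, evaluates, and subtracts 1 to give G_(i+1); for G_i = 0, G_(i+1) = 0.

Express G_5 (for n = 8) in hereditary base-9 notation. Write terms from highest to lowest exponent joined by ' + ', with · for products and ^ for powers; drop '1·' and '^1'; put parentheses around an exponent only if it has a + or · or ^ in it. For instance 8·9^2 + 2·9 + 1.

9

G_0 = 8. HB_4(8) = 2·4. Bump = 10. G_1 = 9.
G_1 = 9. HB_5(9) = 5 + 4. Bump = 10. G_2 = 9.
G_2 = 9. HB_6(9) = 6 + 3. Bump = 10. G_3 = 9.
G_3 = 9. HB_7(9) = 7 + 2. Bump = 10. G_4 = 9.
G_4 = 9. HB_8(9) = 8 + 1. Bump = 10. G_5 = 9.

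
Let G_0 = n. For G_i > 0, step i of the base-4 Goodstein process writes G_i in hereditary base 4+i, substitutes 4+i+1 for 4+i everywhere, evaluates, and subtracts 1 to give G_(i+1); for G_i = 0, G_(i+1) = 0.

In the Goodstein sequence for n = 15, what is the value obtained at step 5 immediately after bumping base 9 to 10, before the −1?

15 —HB4→ 3·4 + 3 —bump→ 3·5 + 3 = 18 —(−1)→ 17
17 —HB5→ 3·5 + 2 —bump→ 3·6 + 2 = 20 —(−1)→ 19
19 —HB6→ 3·6 + 1 —bump→ 3·7 + 1 = 22 —(−1)→ 21
21 —HB7→ 3·7 —bump→ 3·8 = 24 —(−1)→ 23
23 —HB8→ 2·8 + 7 —bump→ 2·9 + 7 = 25 —(−1)→ 24
24 —HB9→ 2·9 + 6 —bump→ 2·10 + 6 = 26 —(−1)→ 25

26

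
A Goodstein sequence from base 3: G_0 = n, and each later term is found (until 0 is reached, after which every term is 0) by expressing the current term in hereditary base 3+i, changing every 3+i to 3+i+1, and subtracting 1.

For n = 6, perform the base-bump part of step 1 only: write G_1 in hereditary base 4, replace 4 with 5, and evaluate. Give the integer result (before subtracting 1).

8

base 3: 6 = 2·3; at 4: 2·4 = 8; next = 7
base 4: 7 = 4 + 3; at 5: 5 + 3 = 8; next = 7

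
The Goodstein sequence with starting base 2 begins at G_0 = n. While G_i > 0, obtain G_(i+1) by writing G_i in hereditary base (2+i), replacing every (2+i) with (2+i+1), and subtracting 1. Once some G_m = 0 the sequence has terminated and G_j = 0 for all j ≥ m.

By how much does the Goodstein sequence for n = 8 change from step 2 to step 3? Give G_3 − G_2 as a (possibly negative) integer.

5757

(0) 8|_2 = 2^(2 + 1) ↦ 3^(3 + 1)|_3 = 81 ⇒ 80
(1) 80|_3 = 2·3^3 + 2·3^2 + 2·3 + 2 ↦ 2·4^4 + 2·4^2 + 2·4 + 2|_4 = 554 ⇒ 553
(2) 553|_4 = 2·4^4 + 2·4^2 + 2·4 + 1 ↦ 2·5^5 + 2·5^2 + 2·5 + 1|_5 = 6311 ⇒ 6310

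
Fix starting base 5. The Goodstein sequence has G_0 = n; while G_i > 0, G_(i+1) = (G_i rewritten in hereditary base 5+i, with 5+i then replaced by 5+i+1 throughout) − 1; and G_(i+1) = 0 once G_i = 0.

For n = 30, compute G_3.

67

30 —HB5→ 5^2 + 5 —bump→ 6^2 + 6 = 42 —(−1)→ 41
41 —HB6→ 6^2 + 5 —bump→ 7^2 + 5 = 54 —(−1)→ 53
53 —HB7→ 7^2 + 4 —bump→ 8^2 + 4 = 68 —(−1)→ 67
67 —HB8→ 8^2 + 3 —bump→ 9^2 + 3 = 84 —(−1)→ 83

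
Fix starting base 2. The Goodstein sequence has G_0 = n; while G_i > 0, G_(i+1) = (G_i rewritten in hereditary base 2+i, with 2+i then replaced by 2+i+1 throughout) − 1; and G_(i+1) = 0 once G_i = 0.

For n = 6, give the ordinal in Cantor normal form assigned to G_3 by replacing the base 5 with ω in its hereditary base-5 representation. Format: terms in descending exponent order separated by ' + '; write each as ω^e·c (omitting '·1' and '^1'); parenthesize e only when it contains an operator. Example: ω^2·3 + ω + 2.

ω^ω

G_0 = 6. HB_2(6) = 2^2 + 2. Bump = 30. G_1 = 29.
G_1 = 29. HB_3(29) = 3^3 + 2. Bump = 258. G_2 = 257.
G_2 = 257. HB_4(257) = 4^4 + 1. Bump = 3126. G_3 = 3125.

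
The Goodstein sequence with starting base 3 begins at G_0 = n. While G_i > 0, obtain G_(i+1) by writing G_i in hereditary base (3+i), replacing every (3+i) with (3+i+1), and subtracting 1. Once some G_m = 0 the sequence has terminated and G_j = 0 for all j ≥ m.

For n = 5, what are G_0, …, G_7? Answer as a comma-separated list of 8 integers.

5, 5, 5, 5, 4, 3, 2, 1

[0] 5 ≡ 3 + 2 (base 3). Lift 4: 6. −1: 5.
[1] 5 ≡ 4 + 1 (base 4). Lift 5: 6. −1: 5.
[2] 5 ≡ 5 (base 5). Lift 6: 6. −1: 5.
[3] 5 ≡ 5 (base 6). Lift 7: 5. −1: 4.
[4] 4 ≡ 4 (base 7). Lift 8: 4. −1: 3.
[5] 3 ≡ 3 (base 8). Lift 9: 3. −1: 2.
[6] 2 ≡ 2 (base 9). Lift 10: 2. −1: 1.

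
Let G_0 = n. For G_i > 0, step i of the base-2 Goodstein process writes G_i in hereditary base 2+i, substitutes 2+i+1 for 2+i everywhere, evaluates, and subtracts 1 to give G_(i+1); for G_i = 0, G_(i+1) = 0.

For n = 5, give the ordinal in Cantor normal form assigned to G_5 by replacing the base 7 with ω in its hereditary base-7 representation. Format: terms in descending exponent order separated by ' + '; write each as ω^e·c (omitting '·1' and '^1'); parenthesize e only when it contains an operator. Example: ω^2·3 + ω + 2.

i=0: 5 = 2^2 + 1 (b=2); 2→3: 3^3 + 1 = 28; 28−1 = 27
i=1: 27 = 3^3 (b=3); 3→4: 4^4 = 256; 256−1 = 255
i=2: 255 = 3·4^3 + 3·4^2 + 3·4 + 3 (b=4); 4→5: 3·5^3 + 3·5^2 + 3·5 + 3 = 468; 468−1 = 467
i=3: 467 = 3·5^3 + 3·5^2 + 3·5 + 2 (b=5); 5→6: 3·6^3 + 3·6^2 + 3·6 + 2 = 776; 776−1 = 775
i=4: 775 = 3·6^3 + 3·6^2 + 3·6 + 1 (b=6); 6→7: 3·7^3 + 3·7^2 + 3·7 + 1 = 1198; 1198−1 = 1197
i=5: 1197 = 3·7^3 + 3·7^2 + 3·7 (b=7); 7→8: 3·8^3 + 3·8^2 + 3·8 = 1752; 1752−1 = 1751

ω^3·3 + ω^2·3 + ω·3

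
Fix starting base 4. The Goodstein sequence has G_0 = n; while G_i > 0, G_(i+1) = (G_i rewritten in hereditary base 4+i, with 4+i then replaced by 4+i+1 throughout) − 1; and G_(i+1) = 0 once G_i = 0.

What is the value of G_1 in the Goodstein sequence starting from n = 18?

26

step 0: 18 = 4^2 + 2; sub 5 for 4: 5^2 + 2; = 27; G_1 = 27−1 = 26
step 1: 26 = 5^2 + 1; sub 6 for 5: 6^2 + 1; = 37; G_2 = 37−1 = 36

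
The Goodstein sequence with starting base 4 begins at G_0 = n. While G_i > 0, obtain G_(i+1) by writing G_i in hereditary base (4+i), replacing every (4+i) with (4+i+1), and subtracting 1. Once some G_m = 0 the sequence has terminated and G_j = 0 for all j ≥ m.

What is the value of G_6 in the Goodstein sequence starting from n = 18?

base 4: 18 = 4^2 + 2; at 5: 5^2 + 2 = 27; next = 26
base 5: 26 = 5^2 + 1; at 6: 6^2 + 1 = 37; next = 36
base 6: 36 = 6^2; at 7: 7^2 = 49; next = 48
base 7: 48 = 6·7 + 6; at 8: 6·8 + 6 = 54; next = 53
base 8: 53 = 6·8 + 5; at 9: 6·9 + 5 = 59; next = 58
base 9: 58 = 6·9 + 4; at 10: 6·10 + 4 = 64; next = 63

63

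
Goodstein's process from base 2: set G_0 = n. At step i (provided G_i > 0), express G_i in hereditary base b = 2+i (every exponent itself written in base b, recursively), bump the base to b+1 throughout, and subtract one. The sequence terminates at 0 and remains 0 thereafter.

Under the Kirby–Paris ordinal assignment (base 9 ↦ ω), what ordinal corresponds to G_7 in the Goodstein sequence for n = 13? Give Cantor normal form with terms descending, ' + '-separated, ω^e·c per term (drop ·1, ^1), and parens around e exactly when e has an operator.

step 0: 13 = 2^(2 + 1) + 2^2 + 1; sub 3 for 2: 3^(3 + 1) + 3^3 + 1; = 109; G_1 = 109−1 = 108
step 1: 108 = 3^(3 + 1) + 3^3; sub 4 for 3: 4^(4 + 1) + 4^4; = 1280; G_2 = 1280−1 = 1279
step 2: 1279 = 4^(4 + 1) + 3·4^3 + 3·4^2 + 3·4 + 3; sub 5 for 4: 5^(5 + 1) + 3·5^3 + 3·5^2 + 3·5 + 3; = 16093; G_3 = 16093−1 = 16092
step 3: 16092 = 5^(5 + 1) + 3·5^3 + 3·5^2 + 3·5 + 2; sub 6 for 5: 6^(6 + 1) + 3·6^3 + 3·6^2 + 3·6 + 2; = 280712; G_4 = 280712−1 = 280711
step 4: 280711 = 6^(6 + 1) + 3·6^3 + 3·6^2 + 3·6 + 1; sub 7 for 6: 7^(7 + 1) + 3·7^3 + 3·7^2 + 3·7 + 1; = 5765999; G_5 = 5765999−1 = 5765998
step 5: 5765998 = 7^(7 + 1) + 3·7^3 + 3·7^2 + 3·7; sub 8 for 7: 8^(8 + 1) + 3·8^3 + 3·8^2 + 3·8; = 134219480; G_6 = 134219480−1 = 134219479
step 6: 134219479 = 8^(8 + 1) + 3·8^3 + 3·8^2 + 2·8 + 7; sub 9 for 8: 9^(9 + 1) + 3·9^3 + 3·9^2 + 2·9 + 7; = 3486786856; G_7 = 3486786856−1 = 3486786855
step 7: 3486786855 = 9^(9 + 1) + 3·9^3 + 3·9^2 + 2·9 + 6; sub 10 for 9: 10^(10 + 1) + 3·10^3 + 3·10^2 + 2·10 + 6; = 100000003326; G_8 = 100000003326−1 = 100000003325

ω^(ω + 1) + ω^3·3 + ω^2·3 + ω·2 + 6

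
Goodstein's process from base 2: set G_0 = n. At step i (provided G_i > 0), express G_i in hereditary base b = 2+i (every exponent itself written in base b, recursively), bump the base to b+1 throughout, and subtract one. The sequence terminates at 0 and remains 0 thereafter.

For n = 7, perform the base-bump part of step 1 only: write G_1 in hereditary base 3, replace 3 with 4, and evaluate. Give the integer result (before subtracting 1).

i=0: 7 = 2^2 + 2 + 1 (b=2); 2→3: 3^3 + 3 + 1 = 31; 31−1 = 30
i=1: 30 = 3^3 + 3 (b=3); 3→4: 4^4 + 4 = 260; 260−1 = 259

260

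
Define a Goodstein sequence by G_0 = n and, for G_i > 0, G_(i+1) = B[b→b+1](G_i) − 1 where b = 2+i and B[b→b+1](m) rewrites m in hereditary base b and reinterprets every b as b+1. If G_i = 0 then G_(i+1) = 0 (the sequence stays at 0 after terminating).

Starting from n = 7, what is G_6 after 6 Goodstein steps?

7 —HB2→ 2^2 + 2 + 1 —bump→ 3^3 + 3 + 1 = 31 —(−1)→ 30
30 —HB3→ 3^3 + 3 —bump→ 4^4 + 4 = 260 —(−1)→ 259
259 —HB4→ 4^4 + 3 —bump→ 5^5 + 3 = 3128 —(−1)→ 3127
3127 —HB5→ 5^5 + 2 —bump→ 6^6 + 2 = 46658 —(−1)→ 46657
46657 —HB6→ 6^6 + 1 —bump→ 7^7 + 1 = 823544 —(−1)→ 823543
823543 —HB7→ 7^7 —bump→ 8^8 = 16777216 —(−1)→ 16777215
16777215 —HB8→ 7·8^7 + 7·8^6 + 7·8^5 + 7·8^4 + 7·8^3 + 7·8^2 + 7·8 + 7 —bump→ 7·9^7 + 7·9^6 + 7·9^5 + 7·9^4 + 7·9^3 + 7·9^2 + 7·9 + 7 = 37665880 —(−1)→ 37665879

16777215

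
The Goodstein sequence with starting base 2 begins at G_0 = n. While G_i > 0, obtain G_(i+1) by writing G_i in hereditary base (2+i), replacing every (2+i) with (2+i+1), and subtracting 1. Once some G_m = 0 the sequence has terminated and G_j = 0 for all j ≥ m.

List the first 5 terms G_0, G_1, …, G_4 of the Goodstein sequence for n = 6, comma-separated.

step 0: 6 = 2^2 + 2; sub 3 for 2: 3^3 + 3; = 30; G_1 = 30−1 = 29
step 1: 29 = 3^3 + 2; sub 4 for 3: 4^4 + 2; = 258; G_2 = 258−1 = 257
step 2: 257 = 4^4 + 1; sub 5 for 4: 5^5 + 1; = 3126; G_3 = 3126−1 = 3125
step 3: 3125 = 5^5; sub 6 for 5: 6^6; = 46656; G_4 = 46656−1 = 46655

6, 29, 257, 3125, 46655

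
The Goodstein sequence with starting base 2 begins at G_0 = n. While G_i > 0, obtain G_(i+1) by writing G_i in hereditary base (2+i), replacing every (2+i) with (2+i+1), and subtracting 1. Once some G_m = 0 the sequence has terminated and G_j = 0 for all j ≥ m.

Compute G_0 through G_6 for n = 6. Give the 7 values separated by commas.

6, 29, 257, 3125, 46655, 98039, 187243

step 0: 6 = 2^2 + 2; sub 3 for 2: 3^3 + 3; = 30; G_1 = 30−1 = 29
step 1: 29 = 3^3 + 2; sub 4 for 3: 4^4 + 2; = 258; G_2 = 258−1 = 257
step 2: 257 = 4^4 + 1; sub 5 for 4: 5^5 + 1; = 3126; G_3 = 3126−1 = 3125
step 3: 3125 = 5^5; sub 6 for 5: 6^6; = 46656; G_4 = 46656−1 = 46655
step 4: 46655 = 5·6^5 + 5·6^4 + 5·6^3 + 5·6^2 + 5·6 + 5; sub 7 for 6: 5·7^5 + 5·7^4 + 5·7^3 + 5·7^2 + 5·7 + 5; = 98040; G_5 = 98040−1 = 98039
step 5: 98039 = 5·7^5 + 5·7^4 + 5·7^3 + 5·7^2 + 5·7 + 4; sub 8 for 7: 5·8^5 + 5·8^4 + 5·8^3 + 5·8^2 + 5·8 + 4; = 187244; G_6 = 187244−1 = 187243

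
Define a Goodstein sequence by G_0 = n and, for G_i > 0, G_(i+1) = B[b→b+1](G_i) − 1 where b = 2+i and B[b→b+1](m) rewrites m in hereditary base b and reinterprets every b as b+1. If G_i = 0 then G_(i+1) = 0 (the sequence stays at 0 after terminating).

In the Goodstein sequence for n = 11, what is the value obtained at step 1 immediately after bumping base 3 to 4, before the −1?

1028

11 —HB2→ 2^(2 + 1) + 2 + 1 —bump→ 3^(3 + 1) + 3 + 1 = 85 —(−1)→ 84
84 —HB3→ 3^(3 + 1) + 3 —bump→ 4^(4 + 1) + 4 = 1028 —(−1)→ 1027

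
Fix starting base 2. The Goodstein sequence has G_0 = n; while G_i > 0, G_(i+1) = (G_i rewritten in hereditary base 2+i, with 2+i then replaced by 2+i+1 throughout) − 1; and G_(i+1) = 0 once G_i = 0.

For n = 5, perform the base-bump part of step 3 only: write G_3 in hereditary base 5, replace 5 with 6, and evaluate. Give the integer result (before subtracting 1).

step 0: 5 = 2^2 + 1; sub 3 for 2: 3^3 + 1; = 28; G_1 = 28−1 = 27
step 1: 27 = 3^3; sub 4 for 3: 4^4; = 256; G_2 = 256−1 = 255
step 2: 255 = 3·4^3 + 3·4^2 + 3·4 + 3; sub 5 for 4: 3·5^3 + 3·5^2 + 3·5 + 3; = 468; G_3 = 468−1 = 467
step 3: 467 = 3·5^3 + 3·5^2 + 3·5 + 2; sub 6 for 5: 3·6^3 + 3·6^2 + 3·6 + 2; = 776; G_4 = 776−1 = 775

776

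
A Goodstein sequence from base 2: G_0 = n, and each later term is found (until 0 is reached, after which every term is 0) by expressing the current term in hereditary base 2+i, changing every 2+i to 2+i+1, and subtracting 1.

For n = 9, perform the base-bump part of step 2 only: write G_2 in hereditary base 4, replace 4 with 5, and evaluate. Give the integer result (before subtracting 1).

step 0: 9 = 2^(2 + 1) + 1; sub 3 for 2: 3^(3 + 1) + 1; = 82; G_1 = 82−1 = 81
step 1: 81 = 3^(3 + 1); sub 4 for 3: 4^(4 + 1); = 1024; G_2 = 1024−1 = 1023
step 2: 1023 = 3·4^4 + 3·4^3 + 3·4^2 + 3·4 + 3; sub 5 for 4: 3·5^5 + 3·5^3 + 3·5^2 + 3·5 + 3; = 9843; G_3 = 9843−1 = 9842

9843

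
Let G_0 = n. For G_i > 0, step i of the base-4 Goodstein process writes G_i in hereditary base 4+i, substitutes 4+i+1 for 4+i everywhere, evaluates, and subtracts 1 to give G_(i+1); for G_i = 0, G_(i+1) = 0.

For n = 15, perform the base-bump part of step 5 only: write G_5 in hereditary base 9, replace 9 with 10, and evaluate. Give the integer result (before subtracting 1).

26

base 4: 15 = 3·4 + 3; at 5: 3·5 + 3 = 18; next = 17
base 5: 17 = 3·5 + 2; at 6: 3·6 + 2 = 20; next = 19
base 6: 19 = 3·6 + 1; at 7: 3·7 + 1 = 22; next = 21
base 7: 21 = 3·7; at 8: 3·8 = 24; next = 23
base 8: 23 = 2·8 + 7; at 9: 2·9 + 7 = 25; next = 24
base 9: 24 = 2·9 + 6; at 10: 2·10 + 6 = 26; next = 25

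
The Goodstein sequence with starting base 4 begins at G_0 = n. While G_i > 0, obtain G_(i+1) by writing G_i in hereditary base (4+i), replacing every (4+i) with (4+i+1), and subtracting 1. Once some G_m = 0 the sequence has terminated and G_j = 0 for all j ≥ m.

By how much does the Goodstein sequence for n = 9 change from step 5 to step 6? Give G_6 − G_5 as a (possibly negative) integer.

0

(0) 9|_4 = 2·4 + 1 ↦ 2·5 + 1|_5 = 11 ⇒ 10
(1) 10|_5 = 2·5 ↦ 2·6|_6 = 12 ⇒ 11
(2) 11|_6 = 6 + 5 ↦ 7 + 5|_7 = 12 ⇒ 11
(3) 11|_7 = 7 + 4 ↦ 8 + 4|_8 = 12 ⇒ 11
(4) 11|_8 = 8 + 3 ↦ 9 + 3|_9 = 12 ⇒ 11
(5) 11|_9 = 9 + 2 ↦ 10 + 2|_10 = 12 ⇒ 11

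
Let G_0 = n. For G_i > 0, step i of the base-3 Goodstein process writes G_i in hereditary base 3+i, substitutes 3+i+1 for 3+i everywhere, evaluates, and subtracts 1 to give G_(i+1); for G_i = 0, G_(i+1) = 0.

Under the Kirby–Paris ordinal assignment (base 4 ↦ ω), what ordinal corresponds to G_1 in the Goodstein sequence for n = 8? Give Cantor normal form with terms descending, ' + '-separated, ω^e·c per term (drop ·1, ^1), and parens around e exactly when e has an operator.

ω·2 + 1

G_0=8  [base 3] 2·3 + 2  →[3↦4]→  2·4 + 2 = 10  −1 ⇒ G_1=9
G_1=9  [base 4] 2·4 + 1  →[4↦5]→  2·5 + 1 = 11  −1 ⇒ G_2=10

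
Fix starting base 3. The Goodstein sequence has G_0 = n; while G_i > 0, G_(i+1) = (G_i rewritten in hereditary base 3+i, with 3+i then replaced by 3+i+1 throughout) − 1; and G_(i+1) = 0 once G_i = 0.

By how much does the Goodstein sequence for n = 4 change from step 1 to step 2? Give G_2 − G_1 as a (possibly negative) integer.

0

(0) 4|_3 = 3 + 1 ↦ 4 + 1|_4 = 5 ⇒ 4
(1) 4|_4 = 4 ↦ 5|_5 = 5 ⇒ 4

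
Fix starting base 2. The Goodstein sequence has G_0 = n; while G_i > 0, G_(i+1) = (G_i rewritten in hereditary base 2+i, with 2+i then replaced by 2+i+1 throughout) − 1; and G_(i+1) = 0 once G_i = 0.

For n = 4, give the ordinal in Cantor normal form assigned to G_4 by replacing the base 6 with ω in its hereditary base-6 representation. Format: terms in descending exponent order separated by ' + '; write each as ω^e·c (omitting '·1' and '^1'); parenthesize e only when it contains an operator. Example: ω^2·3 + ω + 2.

ω^2·2 + ω + 5

G_0=4  [base 2] 2^2  →[2↦3]→  3^3 = 27  −1 ⇒ G_1=26
G_1=26  [base 3] 2·3^2 + 2·3 + 2  →[3↦4]→  2·4^2 + 2·4 + 2 = 42  −1 ⇒ G_2=41
G_2=41  [base 4] 2·4^2 + 2·4 + 1  →[4↦5]→  2·5^2 + 2·5 + 1 = 61  −1 ⇒ G_3=60
G_3=60  [base 5] 2·5^2 + 2·5  →[5↦6]→  2·6^2 + 2·6 = 84  −1 ⇒ G_4=83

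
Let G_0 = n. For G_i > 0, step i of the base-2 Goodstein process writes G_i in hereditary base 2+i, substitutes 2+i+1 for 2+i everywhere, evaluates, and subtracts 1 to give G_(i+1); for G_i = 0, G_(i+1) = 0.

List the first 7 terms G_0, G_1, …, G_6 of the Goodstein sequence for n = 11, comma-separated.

i=0: 11 = 2^(2 + 1) + 2 + 1 (b=2); 2→3: 3^(3 + 1) + 3 + 1 = 85; 85−1 = 84
i=1: 84 = 3^(3 + 1) + 3 (b=3); 3→4: 4^(4 + 1) + 4 = 1028; 1028−1 = 1027
i=2: 1027 = 4^(4 + 1) + 3 (b=4); 4→5: 5^(5 + 1) + 3 = 15628; 15628−1 = 15627
i=3: 15627 = 5^(5 + 1) + 2 (b=5); 5→6: 6^(6 + 1) + 2 = 279938; 279938−1 = 279937
i=4: 279937 = 6^(6 + 1) + 1 (b=6); 6→7: 7^(7 + 1) + 1 = 5764802; 5764802−1 = 5764801
i=5: 5764801 = 7^(7 + 1) (b=7); 7→8: 8^(8 + 1) = 134217728; 134217728−1 = 134217727

11, 84, 1027, 15627, 279937, 5764801, 134217727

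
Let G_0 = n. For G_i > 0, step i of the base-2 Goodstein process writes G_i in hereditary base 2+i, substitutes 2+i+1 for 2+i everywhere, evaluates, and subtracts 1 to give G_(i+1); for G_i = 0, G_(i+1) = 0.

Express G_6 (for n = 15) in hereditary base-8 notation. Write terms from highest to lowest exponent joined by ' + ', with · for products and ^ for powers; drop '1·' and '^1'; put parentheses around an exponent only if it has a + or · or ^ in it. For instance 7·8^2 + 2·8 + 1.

G_0=15  [base 2] 2^(2 + 1) + 2^2 + 2 + 1  →[2↦3]→  3^(3 + 1) + 3^3 + 3 + 1 = 112  −1 ⇒ G_1=111
G_1=111  [base 3] 3^(3 + 1) + 3^3 + 3  →[3↦4]→  4^(4 + 1) + 4^4 + 4 = 1284  −1 ⇒ G_2=1283
G_2=1283  [base 4] 4^(4 + 1) + 4^4 + 3  →[4↦5]→  5^(5 + 1) + 5^5 + 3 = 18753  −1 ⇒ G_3=18752
G_3=18752  [base 5] 5^(5 + 1) + 5^5 + 2  →[5↦6]→  6^(6 + 1) + 6^6 + 2 = 326594  −1 ⇒ G_4=326593
G_4=326593  [base 6] 6^(6 + 1) + 6^6 + 1  →[6↦7]→  7^(7 + 1) + 7^7 + 1 = 6588345  −1 ⇒ G_5=6588344
G_5=6588344  [base 7] 7^(7 + 1) + 7^7  →[7↦8]→  8^(8 + 1) + 8^8 = 150994944  −1 ⇒ G_6=150994943

8^(8 + 1) + 7·8^7 + 7·8^6 + 7·8^5 + 7·8^4 + 7·8^3 + 7·8^2 + 7·8 + 7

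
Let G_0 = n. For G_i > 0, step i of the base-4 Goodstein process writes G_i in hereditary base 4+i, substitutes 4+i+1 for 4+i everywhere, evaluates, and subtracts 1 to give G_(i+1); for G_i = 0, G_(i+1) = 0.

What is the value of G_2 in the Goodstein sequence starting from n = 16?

G_0 = 16. HB_4(16) = 4^2. Bump = 25. G_1 = 24.
G_1 = 24. HB_5(24) = 4·5 + 4. Bump = 28. G_2 = 27.

27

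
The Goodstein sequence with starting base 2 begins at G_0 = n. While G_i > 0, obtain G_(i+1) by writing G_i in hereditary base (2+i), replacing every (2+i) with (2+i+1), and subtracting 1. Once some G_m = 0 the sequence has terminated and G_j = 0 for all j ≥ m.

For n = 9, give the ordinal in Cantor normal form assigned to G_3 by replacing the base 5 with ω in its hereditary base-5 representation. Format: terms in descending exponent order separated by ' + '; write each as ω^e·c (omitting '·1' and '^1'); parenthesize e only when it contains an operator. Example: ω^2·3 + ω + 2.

ω^ω·3 + ω^3·3 + ω^2·3 + ω·3 + 2

9 —HB2→ 2^(2 + 1) + 1 —bump→ 3^(3 + 1) + 1 = 82 —(−1)→ 81
81 —HB3→ 3^(3 + 1) —bump→ 4^(4 + 1) = 1024 —(−1)→ 1023
1023 —HB4→ 3·4^4 + 3·4^3 + 3·4^2 + 3·4 + 3 —bump→ 3·5^5 + 3·5^3 + 3·5^2 + 3·5 + 3 = 9843 —(−1)→ 9842
9842 —HB5→ 3·5^5 + 3·5^3 + 3·5^2 + 3·5 + 2 —bump→ 3·6^6 + 3·6^3 + 3·6^2 + 3·6 + 2 = 140744 —(−1)→ 140743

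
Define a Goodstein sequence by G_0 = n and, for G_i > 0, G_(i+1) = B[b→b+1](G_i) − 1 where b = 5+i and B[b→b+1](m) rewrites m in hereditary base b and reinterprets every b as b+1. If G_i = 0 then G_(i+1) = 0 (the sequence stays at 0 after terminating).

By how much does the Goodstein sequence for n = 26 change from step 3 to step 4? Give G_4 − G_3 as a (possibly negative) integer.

5

i=0: 26 = 5^2 + 1 (b=5); 5→6: 6^2 + 1 = 37; 37−1 = 36
i=1: 36 = 6^2 (b=6); 6→7: 7^2 = 49; 49−1 = 48
i=2: 48 = 6·7 + 6 (b=7); 7→8: 6·8 + 6 = 54; 54−1 = 53
i=3: 53 = 6·8 + 5 (b=8); 8→9: 6·9 + 5 = 59; 59−1 = 58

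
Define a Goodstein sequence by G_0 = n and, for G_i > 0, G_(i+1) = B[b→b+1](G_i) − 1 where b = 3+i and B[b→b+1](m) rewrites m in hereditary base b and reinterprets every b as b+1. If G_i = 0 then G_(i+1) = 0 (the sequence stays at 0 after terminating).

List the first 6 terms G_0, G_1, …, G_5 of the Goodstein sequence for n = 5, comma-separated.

5, 5, 5, 5, 4, 3

i=0: 5 = 3 + 2 (b=3); 3→4: 4 + 2 = 6; 6−1 = 5
i=1: 5 = 4 + 1 (b=4); 4→5: 5 + 1 = 6; 6−1 = 5
i=2: 5 = 5 (b=5); 5→6: 6 = 6; 6−1 = 5
i=3: 5 = 5 (b=6); 6→7: 5 = 5; 5−1 = 4
i=4: 4 = 4 (b=7); 7→8: 4 = 4; 4−1 = 3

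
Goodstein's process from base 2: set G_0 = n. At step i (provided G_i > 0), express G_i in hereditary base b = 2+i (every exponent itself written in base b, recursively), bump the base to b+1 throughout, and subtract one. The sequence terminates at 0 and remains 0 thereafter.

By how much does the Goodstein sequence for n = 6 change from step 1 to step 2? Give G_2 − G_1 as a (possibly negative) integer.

228

G_0=6  [base 2] 2^2 + 2  →[2↦3]→  3^3 + 3 = 30  −1 ⇒ G_1=29
G_1=29  [base 3] 3^3 + 2  →[3↦4]→  4^4 + 2 = 258  −1 ⇒ G_2=257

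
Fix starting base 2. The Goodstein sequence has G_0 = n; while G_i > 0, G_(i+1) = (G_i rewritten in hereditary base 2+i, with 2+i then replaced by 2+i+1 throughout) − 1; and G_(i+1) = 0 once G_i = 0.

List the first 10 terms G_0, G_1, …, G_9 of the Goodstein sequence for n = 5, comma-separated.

5, 27, 255, 467, 775, 1197, 1751, 2454, 3325, 4382

G_0 = 5. HB_2(5) = 2^2 + 1. Bump = 28. G_1 = 27.
G_1 = 27. HB_3(27) = 3^3. Bump = 256. G_2 = 255.
G_2 = 255. HB_4(255) = 3·4^3 + 3·4^2 + 3·4 + 3. Bump = 468. G_3 = 467.
G_3 = 467. HB_5(467) = 3·5^3 + 3·5^2 + 3·5 + 2. Bump = 776. G_4 = 775.
G_4 = 775. HB_6(775) = 3·6^3 + 3·6^2 + 3·6 + 1. Bump = 1198. G_5 = 1197.
G_5 = 1197. HB_7(1197) = 3·7^3 + 3·7^2 + 3·7. Bump = 1752. G_6 = 1751.
G_6 = 1751. HB_8(1751) = 3·8^3 + 3·8^2 + 2·8 + 7. Bump = 2455. G_7 = 2454.
G_7 = 2454. HB_9(2454) = 3·9^3 + 3·9^2 + 2·9 + 6. Bump = 3326. G_8 = 3325.
G_8 = 3325. HB_10(3325) = 3·10^3 + 3·10^2 + 2·10 + 5. Bump = 4383. G_9 = 4382.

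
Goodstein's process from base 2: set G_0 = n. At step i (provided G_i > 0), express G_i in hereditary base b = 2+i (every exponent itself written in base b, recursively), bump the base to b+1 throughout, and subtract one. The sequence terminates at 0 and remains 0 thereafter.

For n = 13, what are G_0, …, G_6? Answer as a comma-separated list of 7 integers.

[0] 13 ≡ 2^(2 + 1) + 2^2 + 1 (base 2). Lift 3: 109. −1: 108.
[1] 108 ≡ 3^(3 + 1) + 3^3 (base 3). Lift 4: 1280. −1: 1279.
[2] 1279 ≡ 4^(4 + 1) + 3·4^3 + 3·4^2 + 3·4 + 3 (base 4). Lift 5: 16093. −1: 16092.
[3] 16092 ≡ 5^(5 + 1) + 3·5^3 + 3·5^2 + 3·5 + 2 (base 5). Lift 6: 280712. −1: 280711.
[4] 280711 ≡ 6^(6 + 1) + 3·6^3 + 3·6^2 + 3·6 + 1 (base 6). Lift 7: 5765999. −1: 5765998.
[5] 5765998 ≡ 7^(7 + 1) + 3·7^3 + 3·7^2 + 3·7 (base 7). Lift 8: 134219480. −1: 134219479.

13, 108, 1279, 16092, 280711, 5765998, 134219479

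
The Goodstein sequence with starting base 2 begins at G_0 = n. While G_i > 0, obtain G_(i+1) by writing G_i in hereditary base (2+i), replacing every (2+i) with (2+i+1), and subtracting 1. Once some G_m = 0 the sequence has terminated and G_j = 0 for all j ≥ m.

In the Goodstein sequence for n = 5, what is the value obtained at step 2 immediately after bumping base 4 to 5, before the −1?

468

G_0 = 5. HB_2(5) = 2^2 + 1. Bump = 28. G_1 = 27.
G_1 = 27. HB_3(27) = 3^3. Bump = 256. G_2 = 255.
G_2 = 255. HB_4(255) = 3·4^3 + 3·4^2 + 3·4 + 3. Bump = 468. G_3 = 467.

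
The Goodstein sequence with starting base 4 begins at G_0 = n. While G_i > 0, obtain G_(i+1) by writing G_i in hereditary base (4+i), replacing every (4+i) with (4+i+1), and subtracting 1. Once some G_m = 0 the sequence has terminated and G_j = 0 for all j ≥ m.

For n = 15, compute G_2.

G_0 = 15. HB_4(15) = 3·4 + 3. Bump = 18. G_1 = 17.
G_1 = 17. HB_5(17) = 3·5 + 2. Bump = 20. G_2 = 19.

19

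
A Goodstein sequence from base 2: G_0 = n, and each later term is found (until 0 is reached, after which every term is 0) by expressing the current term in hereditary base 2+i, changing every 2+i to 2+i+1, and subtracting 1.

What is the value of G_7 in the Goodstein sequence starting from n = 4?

173

i=0: 4 = 2^2 (b=2); 2→3: 3^3 = 27; 27−1 = 26
i=1: 26 = 2·3^2 + 2·3 + 2 (b=3); 3→4: 2·4^2 + 2·4 + 2 = 42; 42−1 = 41
i=2: 41 = 2·4^2 + 2·4 + 1 (b=4); 4→5: 2·5^2 + 2·5 + 1 = 61; 61−1 = 60
i=3: 60 = 2·5^2 + 2·5 (b=5); 5→6: 2·6^2 + 2·6 = 84; 84−1 = 83
i=4: 83 = 2·6^2 + 6 + 5 (b=6); 6→7: 2·7^2 + 7 + 5 = 110; 110−1 = 109
i=5: 109 = 2·7^2 + 7 + 4 (b=7); 7→8: 2·8^2 + 8 + 4 = 140; 140−1 = 139
i=6: 139 = 2·8^2 + 8 + 3 (b=8); 8→9: 2·9^2 + 9 + 3 = 174; 174−1 = 173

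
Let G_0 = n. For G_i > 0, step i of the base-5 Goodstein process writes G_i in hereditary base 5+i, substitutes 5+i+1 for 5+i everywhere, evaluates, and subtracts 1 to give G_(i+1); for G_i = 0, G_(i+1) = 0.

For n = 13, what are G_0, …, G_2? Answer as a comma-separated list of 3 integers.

step 0: 13 = 2·5 + 3; sub 6 for 5: 2·6 + 3; = 15; G_1 = 15−1 = 14
step 1: 14 = 2·6 + 2; sub 7 for 6: 2·7 + 2; = 16; G_2 = 16−1 = 15

13, 14, 15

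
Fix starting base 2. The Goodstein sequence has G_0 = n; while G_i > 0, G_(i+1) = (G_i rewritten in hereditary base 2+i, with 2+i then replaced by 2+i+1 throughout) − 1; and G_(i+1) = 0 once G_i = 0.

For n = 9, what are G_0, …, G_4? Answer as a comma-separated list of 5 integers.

(0) 9|_2 = 2^(2 + 1) + 1 ↦ 3^(3 + 1) + 1|_3 = 82 ⇒ 81
(1) 81|_3 = 3^(3 + 1) ↦ 4^(4 + 1)|_4 = 1024 ⇒ 1023
(2) 1023|_4 = 3·4^4 + 3·4^3 + 3·4^2 + 3·4 + 3 ↦ 3·5^5 + 3·5^3 + 3·5^2 + 3·5 + 3|_5 = 9843 ⇒ 9842
(3) 9842|_5 = 3·5^5 + 3·5^3 + 3·5^2 + 3·5 + 2 ↦ 3·6^6 + 3·6^3 + 3·6^2 + 3·6 + 2|_6 = 140744 ⇒ 140743

9, 81, 1023, 9842, 140743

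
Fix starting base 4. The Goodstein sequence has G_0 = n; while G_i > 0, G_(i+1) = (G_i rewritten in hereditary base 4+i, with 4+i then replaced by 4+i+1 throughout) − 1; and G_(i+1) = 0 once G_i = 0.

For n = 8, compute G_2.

9

G_0=8  [base 4] 2·4  →[4↦5]→  2·5 = 10  −1 ⇒ G_1=9
G_1=9  [base 5] 5 + 4  →[5↦6]→  6 + 4 = 10  −1 ⇒ G_2=9
G_2=9  [base 6] 6 + 3  →[6↦7]→  7 + 3 = 10  −1 ⇒ G_3=9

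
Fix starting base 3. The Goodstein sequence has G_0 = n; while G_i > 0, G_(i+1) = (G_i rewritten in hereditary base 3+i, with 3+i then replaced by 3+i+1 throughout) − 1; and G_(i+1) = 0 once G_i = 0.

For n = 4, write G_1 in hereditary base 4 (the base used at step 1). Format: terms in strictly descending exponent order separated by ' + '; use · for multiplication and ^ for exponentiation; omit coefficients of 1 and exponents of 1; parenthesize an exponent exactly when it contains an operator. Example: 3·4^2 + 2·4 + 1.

[0] 4 ≡ 3 + 1 (base 3). Lift 4: 5. −1: 4.
[1] 4 ≡ 4 (base 4). Lift 5: 5. −1: 4.

4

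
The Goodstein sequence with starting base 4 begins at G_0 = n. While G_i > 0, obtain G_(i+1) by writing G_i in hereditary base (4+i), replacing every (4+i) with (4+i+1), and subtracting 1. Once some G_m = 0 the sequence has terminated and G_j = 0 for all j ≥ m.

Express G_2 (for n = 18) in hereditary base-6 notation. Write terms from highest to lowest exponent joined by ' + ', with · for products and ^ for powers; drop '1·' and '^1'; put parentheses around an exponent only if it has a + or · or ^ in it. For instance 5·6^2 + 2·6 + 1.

6^2

i=0: 18 = 4^2 + 2 (b=4); 4→5: 5^2 + 2 = 27; 27−1 = 26
i=1: 26 = 5^2 + 1 (b=5); 5→6: 6^2 + 1 = 37; 37−1 = 36
i=2: 36 = 6^2 (b=6); 6→7: 7^2 = 49; 49−1 = 48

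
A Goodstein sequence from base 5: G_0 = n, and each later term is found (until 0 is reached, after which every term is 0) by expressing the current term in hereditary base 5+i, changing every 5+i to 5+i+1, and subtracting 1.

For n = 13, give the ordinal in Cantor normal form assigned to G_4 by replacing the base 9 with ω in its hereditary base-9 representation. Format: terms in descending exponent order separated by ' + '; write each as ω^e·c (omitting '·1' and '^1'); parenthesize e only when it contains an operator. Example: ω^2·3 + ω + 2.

G_0 = 13. HB_5(13) = 2·5 + 3. Bump = 15. G_1 = 14.
G_1 = 14. HB_6(14) = 2·6 + 2. Bump = 16. G_2 = 15.
G_2 = 15. HB_7(15) = 2·7 + 1. Bump = 17. G_3 = 16.
G_3 = 16. HB_8(16) = 2·8. Bump = 18. G_4 = 17.

ω + 8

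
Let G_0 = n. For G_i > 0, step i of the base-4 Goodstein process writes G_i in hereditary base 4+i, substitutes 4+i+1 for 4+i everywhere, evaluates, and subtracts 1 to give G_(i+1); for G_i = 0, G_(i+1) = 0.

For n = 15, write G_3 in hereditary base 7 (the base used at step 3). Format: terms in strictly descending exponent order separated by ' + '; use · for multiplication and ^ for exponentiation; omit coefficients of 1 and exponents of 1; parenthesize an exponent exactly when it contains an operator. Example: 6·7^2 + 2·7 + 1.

(0) 15|_4 = 3·4 + 3 ↦ 3·5 + 3|_5 = 18 ⇒ 17
(1) 17|_5 = 3·5 + 2 ↦ 3·6 + 2|_6 = 20 ⇒ 19
(2) 19|_6 = 3·6 + 1 ↦ 3·7 + 1|_7 = 22 ⇒ 21
(3) 21|_7 = 3·7 ↦ 3·8|_8 = 24 ⇒ 23

3·7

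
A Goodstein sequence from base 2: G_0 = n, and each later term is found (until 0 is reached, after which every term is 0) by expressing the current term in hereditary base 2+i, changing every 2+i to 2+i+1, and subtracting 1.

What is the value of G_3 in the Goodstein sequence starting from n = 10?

15625

G_0 = 10. HB_2(10) = 2^(2 + 1) + 2. Bump = 84. G_1 = 83.
G_1 = 83. HB_3(83) = 3^(3 + 1) + 2. Bump = 1026. G_2 = 1025.
G_2 = 1025. HB_4(1025) = 4^(4 + 1) + 1. Bump = 15626. G_3 = 15625.
G_3 = 15625. HB_5(15625) = 5^(5 + 1). Bump = 279936. G_4 = 279935.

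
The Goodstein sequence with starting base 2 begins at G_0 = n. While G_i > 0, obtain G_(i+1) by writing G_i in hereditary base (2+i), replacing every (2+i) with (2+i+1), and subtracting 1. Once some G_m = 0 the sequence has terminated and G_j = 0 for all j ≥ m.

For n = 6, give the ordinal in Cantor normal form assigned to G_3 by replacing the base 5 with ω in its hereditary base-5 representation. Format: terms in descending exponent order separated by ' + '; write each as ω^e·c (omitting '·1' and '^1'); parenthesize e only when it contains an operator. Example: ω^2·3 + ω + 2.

ω^ω

G_0 = 6. HB_2(6) = 2^2 + 2. Bump = 30. G_1 = 29.
G_1 = 29. HB_3(29) = 3^3 + 2. Bump = 258. G_2 = 257.
G_2 = 257. HB_4(257) = 4^4 + 1. Bump = 3126. G_3 = 3125.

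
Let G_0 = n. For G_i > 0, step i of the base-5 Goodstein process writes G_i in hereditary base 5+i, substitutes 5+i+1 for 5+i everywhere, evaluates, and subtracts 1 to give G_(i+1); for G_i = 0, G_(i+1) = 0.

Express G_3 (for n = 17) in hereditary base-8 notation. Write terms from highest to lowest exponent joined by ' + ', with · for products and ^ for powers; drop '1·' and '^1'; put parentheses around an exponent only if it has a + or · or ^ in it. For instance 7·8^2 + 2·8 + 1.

step 0: 17 = 3·5 + 2; sub 6 for 5: 3·6 + 2; = 20; G_1 = 20−1 = 19
step 1: 19 = 3·6 + 1; sub 7 for 6: 3·7 + 1; = 22; G_2 = 22−1 = 21
step 2: 21 = 3·7; sub 8 for 7: 3·8; = 24; G_3 = 24−1 = 23
step 3: 23 = 2·8 + 7; sub 9 for 8: 2·9 + 7; = 25; G_4 = 25−1 = 24

2·8 + 7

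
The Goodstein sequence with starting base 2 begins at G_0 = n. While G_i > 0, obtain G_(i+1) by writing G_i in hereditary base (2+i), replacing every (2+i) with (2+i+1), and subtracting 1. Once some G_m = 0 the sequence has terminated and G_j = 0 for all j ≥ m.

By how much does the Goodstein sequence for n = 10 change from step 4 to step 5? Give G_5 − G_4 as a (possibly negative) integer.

(0) 10|_2 = 2^(2 + 1) + 2 ↦ 3^(3 + 1) + 3|_3 = 84 ⇒ 83
(1) 83|_3 = 3^(3 + 1) + 2 ↦ 4^(4 + 1) + 2|_4 = 1026 ⇒ 1025
(2) 1025|_4 = 4^(4 + 1) + 1 ↦ 5^(5 + 1) + 1|_5 = 15626 ⇒ 15625
(3) 15625|_5 = 5^(5 + 1) ↦ 6^(6 + 1)|_6 = 279936 ⇒ 279935
(4) 279935|_6 = 5·6^6 + 5·6^5 + 5·6^4 + 5·6^3 + 5·6^2 + 5·6 + 5 ↦ 5·7^7 + 5·7^5 + 5·7^4 + 5·7^3 + 5·7^2 + 5·7 + 5|_7 = 4215755 ⇒ 4215754

3935819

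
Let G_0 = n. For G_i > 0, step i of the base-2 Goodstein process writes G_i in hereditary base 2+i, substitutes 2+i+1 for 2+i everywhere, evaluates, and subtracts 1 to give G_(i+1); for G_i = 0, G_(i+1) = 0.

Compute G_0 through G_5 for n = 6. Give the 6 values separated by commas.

(0) 6|_2 = 2^2 + 2 ↦ 3^3 + 3|_3 = 30 ⇒ 29
(1) 29|_3 = 3^3 + 2 ↦ 4^4 + 2|_4 = 258 ⇒ 257
(2) 257|_4 = 4^4 + 1 ↦ 5^5 + 1|_5 = 3126 ⇒ 3125
(3) 3125|_5 = 5^5 ↦ 6^6|_6 = 46656 ⇒ 46655
(4) 46655|_6 = 5·6^5 + 5·6^4 + 5·6^3 + 5·6^2 + 5·6 + 5 ↦ 5·7^5 + 5·7^4 + 5·7^3 + 5·7^2 + 5·7 + 5|_7 = 98040 ⇒ 98039

6, 29, 257, 3125, 46655, 98039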